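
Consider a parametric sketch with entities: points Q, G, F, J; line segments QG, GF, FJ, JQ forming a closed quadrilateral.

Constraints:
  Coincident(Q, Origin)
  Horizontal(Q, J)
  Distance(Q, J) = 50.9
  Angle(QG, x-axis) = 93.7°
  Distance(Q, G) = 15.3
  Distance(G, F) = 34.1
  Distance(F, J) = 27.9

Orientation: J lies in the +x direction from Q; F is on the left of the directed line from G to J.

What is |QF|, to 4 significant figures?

38.83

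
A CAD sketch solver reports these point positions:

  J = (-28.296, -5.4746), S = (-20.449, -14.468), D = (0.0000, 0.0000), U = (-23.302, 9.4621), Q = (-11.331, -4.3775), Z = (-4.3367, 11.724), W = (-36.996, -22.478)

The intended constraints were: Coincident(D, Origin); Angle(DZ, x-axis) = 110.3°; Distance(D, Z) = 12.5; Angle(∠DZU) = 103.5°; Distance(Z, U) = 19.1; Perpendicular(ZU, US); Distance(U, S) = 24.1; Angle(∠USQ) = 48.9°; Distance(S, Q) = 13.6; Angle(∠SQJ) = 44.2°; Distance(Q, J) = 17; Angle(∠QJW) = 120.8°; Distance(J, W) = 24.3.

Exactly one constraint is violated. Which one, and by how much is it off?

Distance(J, W) = 24.3 — off by 5.20.

D = (0.00, 0.00) ✓; DZ at 110.3° ✓; |DZ| = 12.50 ✓; ∠DZU = 103.5° ✓; |ZU| = 19.10 ✓; ∠(ZU, US) = 90.00° ✓; |US| = 24.10 ✓; ∠USQ = 48.90° ✓; |SQ| = 13.60 ✓; ∠SQJ = 44.20° ✓; |QJ| = 17.00 ✓; ∠QJW = 120.8° ✓; |JW| = 19.10 ✗.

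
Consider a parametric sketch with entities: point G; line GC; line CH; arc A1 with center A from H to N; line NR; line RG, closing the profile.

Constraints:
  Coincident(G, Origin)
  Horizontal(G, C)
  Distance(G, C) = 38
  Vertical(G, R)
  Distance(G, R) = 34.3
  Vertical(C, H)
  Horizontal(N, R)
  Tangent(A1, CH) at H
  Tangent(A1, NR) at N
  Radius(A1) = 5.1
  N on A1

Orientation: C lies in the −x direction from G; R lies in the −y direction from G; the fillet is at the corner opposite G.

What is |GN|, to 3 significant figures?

47.5

G is at the origin; GC is horizontal with |GC| = 38.0 and C on the −x side, so C = (-38.0, 0.00). G and R share the same x with |GR| = 34.3 and R on the −y side, so R = (0.00, -34.3). The virtual corner opposite G is at (-38.0, -34.3). The tangent condition forces AH to be normal to CH and the tangent condition forces AN to be normal to NR, with radius 5.1, so the center A sits 5.1 in from both sides at A = (-32.9, -29.2). That places the tangent points at H = (-38.0, -29.2) on CH and N = (-32.9, -34.3) on NR. Then |GN| = |N − G| = 47.5.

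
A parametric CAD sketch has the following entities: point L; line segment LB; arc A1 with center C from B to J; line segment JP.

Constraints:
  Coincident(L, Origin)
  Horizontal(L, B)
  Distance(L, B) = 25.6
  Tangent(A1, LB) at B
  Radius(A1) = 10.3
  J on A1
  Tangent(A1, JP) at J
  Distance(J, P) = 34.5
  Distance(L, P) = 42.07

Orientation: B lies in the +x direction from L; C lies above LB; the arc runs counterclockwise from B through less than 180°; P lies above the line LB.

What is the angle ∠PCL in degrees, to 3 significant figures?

81.7°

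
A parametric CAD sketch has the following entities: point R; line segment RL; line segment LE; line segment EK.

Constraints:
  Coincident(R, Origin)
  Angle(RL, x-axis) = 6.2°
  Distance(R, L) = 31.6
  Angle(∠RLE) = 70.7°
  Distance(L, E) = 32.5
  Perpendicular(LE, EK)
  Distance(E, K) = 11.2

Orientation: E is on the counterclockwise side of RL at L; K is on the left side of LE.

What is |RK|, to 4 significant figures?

28.87

R is at the origin; RL runs at 6.2° with length 31.6, so L = 31.6·(cos 6.2°, sin 6.2°) = (31.42, 3.413). ∠RLE = 70.7°, so LE runs at 6.2° + (180° − 70.7°) = 115.5° from the x-axis; with |LE| = 32.5, E = L + 32.5·(cos 115.5°, sin 115.5°) = (17.42, 32.75). The perpendicularity gives EK at right angles to LE; with |EK| = 11.2 on the left of LE, K = E + 11.2·(-0.9026, -0.4305) = (7.315, 27.93). Then |RK| = |K − R| = 28.87.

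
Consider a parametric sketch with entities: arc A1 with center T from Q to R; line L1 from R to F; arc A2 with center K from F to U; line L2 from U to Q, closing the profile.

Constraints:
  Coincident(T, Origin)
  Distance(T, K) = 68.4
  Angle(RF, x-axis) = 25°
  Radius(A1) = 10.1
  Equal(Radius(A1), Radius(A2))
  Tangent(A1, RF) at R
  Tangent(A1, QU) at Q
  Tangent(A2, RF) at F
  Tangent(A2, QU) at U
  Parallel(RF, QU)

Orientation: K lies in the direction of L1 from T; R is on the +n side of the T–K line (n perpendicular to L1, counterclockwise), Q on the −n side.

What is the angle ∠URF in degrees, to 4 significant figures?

16.45°

The slot axis is L1's direction at 25.0°, so u = (cos 25.0°, sin 25.0°) = (0.9063, 0.4226) and n = (−sin 25.0°, cos 25.0°) = (-0.4226, 0.9063). T is at the origin and K lies 68.4 along u from T, so K = 68.4·u = (61.99, 28.91). Tangency of A1 to both parallel lines with radius 10.1 puts R and Q at T ± 10.1·n: R = (-4.268, 9.154), Q = (4.268, -9.154). Equal radii place F and U the same way about K: F = K + 10.1·n = (57.72, 38.06), U = K − 10.1·n = (66.26, 19.75). Then cos ∠URF = RU·RF / (|RU||RF|), giving 16.45°.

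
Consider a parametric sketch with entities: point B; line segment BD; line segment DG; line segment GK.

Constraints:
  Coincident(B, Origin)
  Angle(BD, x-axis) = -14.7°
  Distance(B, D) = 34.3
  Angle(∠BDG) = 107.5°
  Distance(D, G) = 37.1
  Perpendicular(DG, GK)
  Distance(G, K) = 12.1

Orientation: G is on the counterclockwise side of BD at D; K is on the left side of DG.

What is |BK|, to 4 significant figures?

51.70

B is at the origin; BD runs at -14.7° with length 34.3, so D = 34.3·(cos -14.7°, sin -14.7°) = (33.18, -8.704). ∠BDG = 107.5°, so DG runs at -14.7° + (180° − 107.5°) = 57.80° from the x-axis; with |DG| = 37.1, G = D + 37.1·(cos 57.80°, sin 57.80°) = (52.95, 22.69). DG is perpendicular to GK; with |GK| = 12.1 on the left of DG, K = G + 12.1·(-0.8462, 0.5329) = (42.71, 29.14). Then |BK| = |K − B| = 51.70.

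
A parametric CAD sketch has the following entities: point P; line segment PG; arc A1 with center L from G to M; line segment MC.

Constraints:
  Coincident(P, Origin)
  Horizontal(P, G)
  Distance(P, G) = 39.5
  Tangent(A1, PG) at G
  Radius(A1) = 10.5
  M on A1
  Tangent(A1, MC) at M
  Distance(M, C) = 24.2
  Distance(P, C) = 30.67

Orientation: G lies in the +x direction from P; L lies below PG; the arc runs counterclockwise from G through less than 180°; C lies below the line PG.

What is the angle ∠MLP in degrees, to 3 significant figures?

17.9°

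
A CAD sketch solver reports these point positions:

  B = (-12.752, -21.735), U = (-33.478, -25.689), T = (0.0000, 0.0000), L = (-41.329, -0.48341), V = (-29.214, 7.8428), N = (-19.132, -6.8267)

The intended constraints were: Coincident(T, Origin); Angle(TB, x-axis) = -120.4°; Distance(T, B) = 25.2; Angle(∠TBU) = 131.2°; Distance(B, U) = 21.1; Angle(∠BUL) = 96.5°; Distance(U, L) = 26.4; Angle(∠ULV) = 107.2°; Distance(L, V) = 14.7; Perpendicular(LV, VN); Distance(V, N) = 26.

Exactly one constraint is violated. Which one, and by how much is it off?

Distance(V, N) = 26 — off by 8.20.

T = (0.00, 0.00) ✓; TB at -120.4° ✓; |TB| = 25.20 ✓; ∠TBU = 131.2° ✓; |BU| = 21.10 ✓; ∠BUL = 96.50° ✓; |UL| = 26.40 ✓; ∠ULV = 107.2° ✓; |LV| = 14.70 ✓; ∠(LV, VN) = 90.00° ✓; |VN| = 17.80 ✗.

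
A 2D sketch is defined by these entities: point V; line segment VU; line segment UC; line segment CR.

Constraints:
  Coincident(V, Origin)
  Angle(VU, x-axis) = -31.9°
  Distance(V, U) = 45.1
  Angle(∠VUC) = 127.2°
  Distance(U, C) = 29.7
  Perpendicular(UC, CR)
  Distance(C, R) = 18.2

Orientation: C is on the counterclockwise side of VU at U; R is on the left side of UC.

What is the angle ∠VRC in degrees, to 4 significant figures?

107.3°

V is at the origin; VU runs at -31.9° with length 45.1, so U = 45.1·(cos -31.9°, sin -31.9°) = (38.29, -23.83). ∠VUC = 127.2°, so UC runs at -31.9° + (180° − 127.2°) = 20.90° from the x-axis; with |UC| = 29.7, C = U + 29.7·(cos 20.90°, sin 20.90°) = (66.03, -13.24). The perpendicularity gives CR at right angles to UC; with |CR| = 18.2 on the left of UC, R = C + 18.2·(-0.3567, 0.9342) = (59.54, 3.765). Then cos ∠VRC = RV·RC / (|RV||RC|), giving 107.3°.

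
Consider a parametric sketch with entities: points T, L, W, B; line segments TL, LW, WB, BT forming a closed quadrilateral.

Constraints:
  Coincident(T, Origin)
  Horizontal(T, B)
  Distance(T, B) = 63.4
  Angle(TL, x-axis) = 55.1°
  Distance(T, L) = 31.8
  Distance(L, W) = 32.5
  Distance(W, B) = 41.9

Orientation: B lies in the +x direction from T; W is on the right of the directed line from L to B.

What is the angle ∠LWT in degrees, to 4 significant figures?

67.58°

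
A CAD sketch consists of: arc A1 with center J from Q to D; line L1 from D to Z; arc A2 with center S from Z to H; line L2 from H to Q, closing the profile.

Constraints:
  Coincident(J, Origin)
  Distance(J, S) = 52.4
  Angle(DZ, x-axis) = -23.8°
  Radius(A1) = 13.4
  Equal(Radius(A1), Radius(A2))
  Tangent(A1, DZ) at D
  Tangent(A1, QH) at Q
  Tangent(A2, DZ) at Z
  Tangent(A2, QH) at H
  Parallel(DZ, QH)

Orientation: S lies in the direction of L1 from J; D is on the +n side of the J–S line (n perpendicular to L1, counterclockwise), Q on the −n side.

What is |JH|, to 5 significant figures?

54.086

The slot axis is L1's direction at -23.8°, so u = (cos -23.8°, sin -23.8°) = (0.91496, -0.40355) and n = (−sin -23.8°, cos -23.8°) = (0.40355, 0.91496). J is at the origin and S lies 52.4 along u from J, so S = 52.4·u = (47.944, -21.146). Tangency of A1 to both parallel lines with radius 13.4 puts D and Q at J ± 13.4·n: D = (5.4075, 12.260), Q = (-5.4075, -12.260). Equal radii place Z and H the same way about S: Z = S + 13.4·n = (53.351, -8.8853), H = S − 13.4·n = (42.536, -33.406). Then |JH| = |H − J| = 54.086.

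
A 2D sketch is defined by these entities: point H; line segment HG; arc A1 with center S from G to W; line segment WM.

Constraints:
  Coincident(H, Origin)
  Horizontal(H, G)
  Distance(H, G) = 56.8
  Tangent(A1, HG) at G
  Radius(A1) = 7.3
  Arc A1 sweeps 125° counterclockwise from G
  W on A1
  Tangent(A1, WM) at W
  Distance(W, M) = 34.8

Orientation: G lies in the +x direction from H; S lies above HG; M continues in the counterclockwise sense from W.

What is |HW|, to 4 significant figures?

63.82

H is at the origin; HG is horizontal with |HG| = 56.8 and G on the +x side, so G = (56.80, 0.000). A1 meets HG tangentially, so SG is at right angles to HG, so S = G + (0, 7.3) = (56.80, 7.300). On A1, G sits at bearing -90° from S; a 125° counterclockwise sweep puts W at bearing 35°, so W = S + 7.3·(cos 35°, sin 35°) = (62.78, 11.49). Then |HW| = |W − H| = 63.82.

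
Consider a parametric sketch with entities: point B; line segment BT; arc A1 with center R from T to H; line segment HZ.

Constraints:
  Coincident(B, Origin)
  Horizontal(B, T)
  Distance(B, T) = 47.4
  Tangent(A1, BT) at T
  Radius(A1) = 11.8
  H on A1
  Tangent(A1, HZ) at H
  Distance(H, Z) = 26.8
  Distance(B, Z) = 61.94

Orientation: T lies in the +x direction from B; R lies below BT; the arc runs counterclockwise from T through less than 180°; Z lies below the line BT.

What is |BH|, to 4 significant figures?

39.87

Checks: B.y = 0.00, T.y = 0.00 ✓; |RH| = 11.80 ✓; ∠(RH, HZ) = 90.00° ✓; |HZ| = 26.80 ✓; |BZ| = 61.94 ✓.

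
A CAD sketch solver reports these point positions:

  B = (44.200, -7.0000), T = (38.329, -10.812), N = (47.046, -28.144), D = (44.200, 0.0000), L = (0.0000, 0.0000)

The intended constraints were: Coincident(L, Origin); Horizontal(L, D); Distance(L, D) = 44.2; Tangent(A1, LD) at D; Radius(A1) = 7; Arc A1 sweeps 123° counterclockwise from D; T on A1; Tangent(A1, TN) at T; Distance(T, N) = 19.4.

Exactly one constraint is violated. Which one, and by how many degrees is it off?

Tangent(A1, TN) at T — off by 6.30°.

L = (0.00, 0.00) ✓; L.y = 0.00, D.y = 0.00 ✓; |LD| = 44.20 ✓; ∠(BD, DL) = 90.00° ✓; |BD| = 7.000 ✓; bearing(B→T) − bearing(B→D) = 123.0° ✓; |BT| = 7.000 ✓; ∠(BT, TN) = 96.30° ✗; |TN| = 19.40 ✓.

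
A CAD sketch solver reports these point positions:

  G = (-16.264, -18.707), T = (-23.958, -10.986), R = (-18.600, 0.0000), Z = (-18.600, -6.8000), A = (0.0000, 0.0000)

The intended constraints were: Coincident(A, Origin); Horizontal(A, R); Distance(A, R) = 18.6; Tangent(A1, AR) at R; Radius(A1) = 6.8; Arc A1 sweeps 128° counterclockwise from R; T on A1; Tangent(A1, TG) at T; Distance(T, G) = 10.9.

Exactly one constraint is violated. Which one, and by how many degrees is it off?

Tangent(A1, TG) at T — off by 6.90°.

A = (0.00, 0.00) ✓; A.y = 0.00, R.y = 0.00 ✓; |AR| = 18.60 ✓; ∠(ZR, RA) = 90.00° ✓; |ZR| = 6.800 ✓; bearing(Z→T) − bearing(Z→R) = 128.0° ✓; |ZT| = 6.799 ✓; ∠(ZT, TG) = 83.10° ✗; |TG| = 10.90 ✓.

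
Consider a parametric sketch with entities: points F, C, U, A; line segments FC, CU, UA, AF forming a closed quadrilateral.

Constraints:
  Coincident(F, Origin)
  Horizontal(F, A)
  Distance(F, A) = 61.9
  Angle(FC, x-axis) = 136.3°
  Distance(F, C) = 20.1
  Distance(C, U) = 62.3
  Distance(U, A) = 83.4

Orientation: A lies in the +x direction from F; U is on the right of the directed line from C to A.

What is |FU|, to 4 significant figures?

48.30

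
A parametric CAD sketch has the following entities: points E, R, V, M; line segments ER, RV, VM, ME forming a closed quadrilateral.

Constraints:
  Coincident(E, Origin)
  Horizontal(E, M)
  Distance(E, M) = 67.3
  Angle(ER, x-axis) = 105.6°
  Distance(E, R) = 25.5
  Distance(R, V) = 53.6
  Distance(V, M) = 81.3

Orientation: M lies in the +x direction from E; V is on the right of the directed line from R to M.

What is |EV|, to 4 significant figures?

30.27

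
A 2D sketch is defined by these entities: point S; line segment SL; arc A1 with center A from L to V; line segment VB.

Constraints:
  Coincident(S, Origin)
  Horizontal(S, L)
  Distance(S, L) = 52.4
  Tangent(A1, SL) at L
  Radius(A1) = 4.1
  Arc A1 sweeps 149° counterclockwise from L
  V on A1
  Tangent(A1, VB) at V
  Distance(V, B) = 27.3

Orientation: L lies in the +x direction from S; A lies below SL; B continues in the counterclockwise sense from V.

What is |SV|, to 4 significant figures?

50.86

S is at the origin; S and L share the same y with |SL| = 52.4 and L on the +x side, so L = (52.40, 0.000). Since A1 is tangent to SL there, AL ⟂ SL, so A = L + (0, -4.1) = (52.40, -4.100). On A1, L sits at bearing 90° from A; a 149° counterclockwise sweep puts V at bearing 239°, so V = A + 4.1·(cos 239°, sin 239°) = (50.29, -7.614). Then |SV| = |V − S| = 50.86.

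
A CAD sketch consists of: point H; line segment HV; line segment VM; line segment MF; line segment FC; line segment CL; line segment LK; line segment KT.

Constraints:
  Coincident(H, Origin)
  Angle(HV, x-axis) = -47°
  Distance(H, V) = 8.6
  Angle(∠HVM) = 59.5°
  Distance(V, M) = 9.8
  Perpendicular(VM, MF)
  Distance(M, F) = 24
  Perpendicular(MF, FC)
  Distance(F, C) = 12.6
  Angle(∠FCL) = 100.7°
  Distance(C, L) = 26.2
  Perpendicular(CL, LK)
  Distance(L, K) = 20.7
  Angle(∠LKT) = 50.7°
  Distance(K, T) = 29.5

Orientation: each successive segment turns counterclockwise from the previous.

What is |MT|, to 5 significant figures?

23.218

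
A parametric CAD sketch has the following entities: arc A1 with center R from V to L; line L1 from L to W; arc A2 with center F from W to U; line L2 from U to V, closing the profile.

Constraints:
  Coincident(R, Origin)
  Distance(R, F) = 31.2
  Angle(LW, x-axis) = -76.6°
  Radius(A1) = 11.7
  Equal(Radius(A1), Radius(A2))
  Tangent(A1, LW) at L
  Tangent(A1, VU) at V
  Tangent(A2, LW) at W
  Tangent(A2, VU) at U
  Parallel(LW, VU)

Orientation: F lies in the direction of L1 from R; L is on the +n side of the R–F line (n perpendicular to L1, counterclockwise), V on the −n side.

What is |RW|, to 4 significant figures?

33.32

Tangency of A1 to both parallel lines with radius 11.7 puts L and V at R ± 11.7·n: L = (11.38, 2.711), V = (-11.38, -2.711). Equal radii place W and U the same way about F: W = F + 11.7·n = (18.61, -27.64), U = F − 11.7·n = (-4.151, -33.06). Then |RW| = |W − R| = 33.32.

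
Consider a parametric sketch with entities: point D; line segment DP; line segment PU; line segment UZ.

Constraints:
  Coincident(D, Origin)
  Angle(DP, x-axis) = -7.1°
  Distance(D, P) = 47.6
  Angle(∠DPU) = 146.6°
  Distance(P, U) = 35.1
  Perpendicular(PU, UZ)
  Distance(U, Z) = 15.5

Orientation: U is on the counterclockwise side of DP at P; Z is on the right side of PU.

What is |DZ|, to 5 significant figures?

85.674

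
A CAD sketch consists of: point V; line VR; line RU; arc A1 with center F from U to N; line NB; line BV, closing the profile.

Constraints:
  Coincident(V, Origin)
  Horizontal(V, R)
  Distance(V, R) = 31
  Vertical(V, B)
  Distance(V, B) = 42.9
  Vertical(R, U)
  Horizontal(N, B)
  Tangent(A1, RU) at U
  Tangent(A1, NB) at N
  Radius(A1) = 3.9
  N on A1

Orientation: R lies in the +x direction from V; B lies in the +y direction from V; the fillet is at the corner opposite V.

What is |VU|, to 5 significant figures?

49.820

V is at the origin; VR is horizontal with |VR| = 31.0 and R on the +x side, so R = (31.000, 0.0000). VB is vertical with |VB| = 42.9 and B on the +y side, so B = (0.0000, 42.900). The virtual corner opposite V is at (31.000, 42.900). Since A1 is tangent to RU there, FU ⟂ RU and since A1 is tangent to NB there, FN ⟂ NB, with radius 3.9, so the center F sits 3.9 in from both sides at F = (27.100, 39.000). That places the tangent points at U = (31.000, 39.000) on RU and N = (27.100, 42.900) on NB. Then |VU| = |U − V| = 49.820.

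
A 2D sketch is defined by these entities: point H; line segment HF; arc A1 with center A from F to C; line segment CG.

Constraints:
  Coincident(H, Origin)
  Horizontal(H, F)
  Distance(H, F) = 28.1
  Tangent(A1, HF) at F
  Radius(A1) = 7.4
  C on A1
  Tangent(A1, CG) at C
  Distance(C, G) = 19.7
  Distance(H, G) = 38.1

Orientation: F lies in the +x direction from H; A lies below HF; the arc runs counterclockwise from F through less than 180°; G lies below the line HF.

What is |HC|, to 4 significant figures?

22.81

H is at the origin; HF is horizontal with |HF| = 28.1 and F on the +x side, so F = (28.10, 0.000). Since A1 is tangent to HF there, AF ⟂ HF, so A = F + (0, -7.4) = (28.10, -7.400). Since AC ⟂ CG (tangency), |AG| = √(7.4² + 19.7²) = 21.04 regardless of where C sits on A1. So G lies on both circle(H, 38.1) and circle(A, 21.04); the below-HF intersection is G = (25.52, -28.29). C is the foot of the tangent from G: C = (20.91, -9.135).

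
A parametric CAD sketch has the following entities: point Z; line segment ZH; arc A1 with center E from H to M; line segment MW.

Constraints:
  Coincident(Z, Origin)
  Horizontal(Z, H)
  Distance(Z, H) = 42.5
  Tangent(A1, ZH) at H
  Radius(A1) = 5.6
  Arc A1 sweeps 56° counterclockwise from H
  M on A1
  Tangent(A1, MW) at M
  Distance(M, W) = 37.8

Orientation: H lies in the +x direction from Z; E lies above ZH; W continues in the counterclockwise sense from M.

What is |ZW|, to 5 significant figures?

76.191

On A1, H sits at bearing -90° from E; a 56° counterclockwise sweep puts M at bearing -34°, so M = E + 5.6·(cos -34°, sin -34°) = (47.143, 2.4685). Since A1 is tangent to MW there, EM ⟂ MW, so MW runs along (−sin -34°, cos -34°); with |MW| = 37.8, W = (68.280, 33.806). Then |ZW| = |W − Z| = 76.191.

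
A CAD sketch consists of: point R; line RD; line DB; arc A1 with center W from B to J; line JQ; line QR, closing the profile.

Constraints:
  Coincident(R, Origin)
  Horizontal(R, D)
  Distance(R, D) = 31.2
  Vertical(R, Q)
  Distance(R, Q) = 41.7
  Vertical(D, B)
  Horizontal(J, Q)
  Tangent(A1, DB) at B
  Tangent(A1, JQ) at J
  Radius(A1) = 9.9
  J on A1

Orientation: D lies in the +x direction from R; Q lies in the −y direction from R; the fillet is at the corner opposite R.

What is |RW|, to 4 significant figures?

38.27

R is at the origin; R and D share the same y with |RD| = 31.2 and D on the +x side, so D = (31.20, 0.000). RQ is vertical with |RQ| = 41.7 and Q on the −y side, so Q = (0.000, -41.70). The virtual corner opposite R is at (31.20, -41.70). Since A1 is tangent to DB there, WB ⟂ DB and A1 meets JQ tangentially, so WJ is at right angles to JQ, with radius 9.9, so the center W sits 9.9 in from both sides at W = (21.30, -31.80). Then |RW| = |W − R| = 38.27.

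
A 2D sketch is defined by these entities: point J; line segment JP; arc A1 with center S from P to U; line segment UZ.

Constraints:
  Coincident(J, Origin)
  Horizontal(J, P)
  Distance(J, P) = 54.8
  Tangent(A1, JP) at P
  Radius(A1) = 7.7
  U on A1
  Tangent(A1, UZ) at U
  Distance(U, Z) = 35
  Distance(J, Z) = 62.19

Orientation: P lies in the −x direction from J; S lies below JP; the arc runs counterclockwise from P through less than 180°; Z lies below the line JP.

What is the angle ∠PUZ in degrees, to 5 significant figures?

121.33°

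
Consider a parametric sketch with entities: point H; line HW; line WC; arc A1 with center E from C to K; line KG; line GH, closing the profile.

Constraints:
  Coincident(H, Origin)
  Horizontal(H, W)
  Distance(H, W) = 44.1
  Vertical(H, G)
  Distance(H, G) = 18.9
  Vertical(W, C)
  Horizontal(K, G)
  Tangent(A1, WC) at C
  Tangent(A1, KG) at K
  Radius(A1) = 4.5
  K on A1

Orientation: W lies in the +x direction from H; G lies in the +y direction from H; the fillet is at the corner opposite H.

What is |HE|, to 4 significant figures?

42.14

H is at the origin; HW is horizontal with |HW| = 44.1 and W on the +x side, so W = (44.10, 0.000). HG is vertical with |HG| = 18.9 and G on the +y side, so G = (0.000, 18.90). The virtual corner opposite H is at (44.10, 18.90). Tangency of A1 to WC means the radius EC is perpendicular to WC and tangency of A1 to KG means the radius EK is perpendicular to KG, with radius 4.5, so the center E sits 4.5 in from both sides at E = (39.60, 14.40). Then |HE| = |E − H| = 42.14.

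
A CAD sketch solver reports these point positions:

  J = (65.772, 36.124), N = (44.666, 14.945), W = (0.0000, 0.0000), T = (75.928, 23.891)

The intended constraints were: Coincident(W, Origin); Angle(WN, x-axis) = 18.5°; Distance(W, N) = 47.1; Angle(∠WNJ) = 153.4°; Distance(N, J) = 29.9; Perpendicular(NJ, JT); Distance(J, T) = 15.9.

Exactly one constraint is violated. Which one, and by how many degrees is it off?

Perpendicular(NJ, JT) — off by 5.40°.

W = (0.00, 0.00) ✓; WN at 18.50° ✓; |WN| = 47.10 ✓; ∠WNJ = 153.4° ✓; |NJ| = 29.90 ✓; ∠(NJ, JT) = 95.40° ✗; |JT| = 15.90 ✓.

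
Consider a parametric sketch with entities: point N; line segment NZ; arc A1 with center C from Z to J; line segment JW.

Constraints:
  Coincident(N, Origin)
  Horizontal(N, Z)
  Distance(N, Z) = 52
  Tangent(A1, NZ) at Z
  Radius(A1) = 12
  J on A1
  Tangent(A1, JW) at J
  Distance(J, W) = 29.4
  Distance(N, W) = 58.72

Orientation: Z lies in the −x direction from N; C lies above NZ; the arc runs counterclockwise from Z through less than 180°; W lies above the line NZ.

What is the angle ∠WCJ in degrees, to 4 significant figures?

67.80°

Checks: |CJ| = 12.00 ✓; ∠(CJ, JW) = 90.00° ✓; |JW| = 29.40 ✓; |NW| = 58.72 ✓.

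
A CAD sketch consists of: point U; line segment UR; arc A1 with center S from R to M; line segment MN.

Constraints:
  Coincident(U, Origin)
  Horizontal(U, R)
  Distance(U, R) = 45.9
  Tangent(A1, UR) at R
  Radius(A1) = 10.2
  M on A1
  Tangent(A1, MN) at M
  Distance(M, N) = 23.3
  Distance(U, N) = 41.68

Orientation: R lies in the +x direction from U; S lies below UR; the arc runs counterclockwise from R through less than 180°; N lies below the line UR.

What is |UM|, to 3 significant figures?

36.9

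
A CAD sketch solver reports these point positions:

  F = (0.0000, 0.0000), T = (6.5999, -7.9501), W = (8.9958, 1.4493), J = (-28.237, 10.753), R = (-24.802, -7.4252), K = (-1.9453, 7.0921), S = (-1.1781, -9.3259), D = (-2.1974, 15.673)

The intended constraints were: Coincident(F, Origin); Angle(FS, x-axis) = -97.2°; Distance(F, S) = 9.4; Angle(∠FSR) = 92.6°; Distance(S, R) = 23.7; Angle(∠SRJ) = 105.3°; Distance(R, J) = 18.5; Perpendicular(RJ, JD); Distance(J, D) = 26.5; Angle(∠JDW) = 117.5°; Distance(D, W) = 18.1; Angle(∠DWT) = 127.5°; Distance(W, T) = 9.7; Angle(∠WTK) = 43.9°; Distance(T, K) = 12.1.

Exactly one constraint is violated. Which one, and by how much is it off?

Distance(T, K) = 12.1 — off by 5.20.

F = (0.00, 0.00) ✓; FS at -97.20° ✓; |FS| = 9.400 ✓; ∠FSR = 92.60° ✓; |SR| = 23.70 ✓; ∠SRJ = 105.3° ✓; |RJ| = 18.50 ✓; ∠(RJ, JD) = 90.00° ✓; |JD| = 26.50 ✓; ∠JDW = 117.5° ✓; |DW| = 18.10 ✓; ∠DWT = 127.5° ✓; |WT| = 9.700 ✓; ∠WTK = 43.90° ✓; |TK| = 17.30 ✗.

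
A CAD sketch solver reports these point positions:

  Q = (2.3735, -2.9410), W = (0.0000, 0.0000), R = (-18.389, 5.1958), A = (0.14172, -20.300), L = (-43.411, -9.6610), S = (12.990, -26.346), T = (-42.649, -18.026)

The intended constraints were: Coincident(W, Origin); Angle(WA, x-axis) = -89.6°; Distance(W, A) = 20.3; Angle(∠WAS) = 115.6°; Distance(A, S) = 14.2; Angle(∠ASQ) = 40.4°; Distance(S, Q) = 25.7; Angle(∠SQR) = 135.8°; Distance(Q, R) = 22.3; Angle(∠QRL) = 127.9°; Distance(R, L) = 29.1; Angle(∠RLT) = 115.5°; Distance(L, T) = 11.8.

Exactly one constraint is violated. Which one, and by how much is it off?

Distance(L, T) = 11.8 — off by 3.40.

W = (0.00, 0.00) ✓; WA at -89.60° ✓; |WA| = 20.30 ✓; ∠WAS = 115.6° ✓; |AS| = 14.20 ✓; ∠ASQ = 40.40° ✓; |SQ| = 25.70 ✓; ∠SQR = 135.8° ✓; |QR| = 22.30 ✓; ∠QRL = 127.9° ✓; |RL| = 29.10 ✓; ∠RLT = 115.5° ✓; |LT| = 8.400 ✗.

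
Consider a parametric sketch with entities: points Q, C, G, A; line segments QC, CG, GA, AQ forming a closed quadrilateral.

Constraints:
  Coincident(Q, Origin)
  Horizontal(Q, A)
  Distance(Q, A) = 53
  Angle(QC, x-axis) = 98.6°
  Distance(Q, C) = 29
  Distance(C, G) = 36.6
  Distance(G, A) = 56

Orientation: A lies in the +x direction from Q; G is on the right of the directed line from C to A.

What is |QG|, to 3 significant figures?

8.25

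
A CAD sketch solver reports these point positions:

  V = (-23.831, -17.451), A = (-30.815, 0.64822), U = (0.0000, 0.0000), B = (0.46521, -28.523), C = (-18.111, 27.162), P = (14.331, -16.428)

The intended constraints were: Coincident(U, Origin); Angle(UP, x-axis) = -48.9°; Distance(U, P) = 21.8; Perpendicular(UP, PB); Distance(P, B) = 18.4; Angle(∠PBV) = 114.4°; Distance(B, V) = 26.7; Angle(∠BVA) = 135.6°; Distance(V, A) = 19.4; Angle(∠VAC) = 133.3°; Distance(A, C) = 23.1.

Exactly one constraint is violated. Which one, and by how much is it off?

Distance(A, C) = 23.1 — off by 6.30.

U = (0.00, 0.00) ✓; UP at -48.90° ✓; |UP| = 21.80 ✓; ∠(UP, PB) = 90.00° ✓; |PB| = 18.40 ✓; ∠PBV = 114.4° ✓; |BV| = 26.70 ✓; ∠BVA = 135.6° ✓; |VA| = 19.40 ✓; ∠VAC = 133.3° ✓; |AC| = 29.40 ✗.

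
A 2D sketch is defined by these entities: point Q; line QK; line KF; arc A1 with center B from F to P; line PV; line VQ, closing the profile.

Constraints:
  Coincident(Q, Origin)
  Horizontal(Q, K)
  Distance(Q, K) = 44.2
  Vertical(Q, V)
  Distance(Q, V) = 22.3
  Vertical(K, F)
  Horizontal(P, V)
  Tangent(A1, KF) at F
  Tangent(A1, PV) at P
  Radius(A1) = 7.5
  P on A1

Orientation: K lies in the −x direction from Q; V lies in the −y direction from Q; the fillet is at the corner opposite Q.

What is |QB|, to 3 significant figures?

39.6

Q and V share the same x with |QV| = 22.3 and V on the −y side, so V = (0.00, -22.3). The virtual corner opposite Q is at (-44.2, -22.3). A1 meets KF tangentially, so BF is at right angles to KF and tangency of A1 to PV means the radius BP is perpendicular to PV, with radius 7.5, so the center B sits 7.5 in from both sides at B = (-36.7, -14.8). Then |QB| = |B − Q| = 39.6.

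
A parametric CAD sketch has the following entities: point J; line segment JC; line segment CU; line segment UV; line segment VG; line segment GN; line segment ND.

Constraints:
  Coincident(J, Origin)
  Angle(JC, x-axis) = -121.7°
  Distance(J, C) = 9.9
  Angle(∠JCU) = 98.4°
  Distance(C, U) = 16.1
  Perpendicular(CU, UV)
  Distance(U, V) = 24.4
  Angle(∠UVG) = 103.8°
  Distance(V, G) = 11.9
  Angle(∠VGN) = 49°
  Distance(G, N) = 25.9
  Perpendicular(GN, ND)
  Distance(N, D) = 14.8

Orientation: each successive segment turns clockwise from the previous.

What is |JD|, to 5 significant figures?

31.014

J is at the origin; JC runs at -121.7° with length 9.9, so C = (-5.2022, -8.4230). ∠JCU = 98.4° gives CU at 156.70° from the x-axis; with |CU| = 16.1, U = (-19.989, -2.0547). CU is perpendicular to UV, so UV runs at 66.700°; with |UV| = 24.4, V = (-10.338, 20.355). ∠UVG = 103.8° gives VG at -9.5000° from the x-axis; with |VG| = 11.9, G = (1.3990, 18.391). ∠VGN = 49.0° gives GN at -140.50° from the x-axis; with |GN| = 25.9, N = (-18.586, 1.9169). GN ⟂ ND, so ND runs at 129.50°; with |ND| = 14.8, D = (-28.000, 13.337). Then |JD| = |D − J| = 31.014.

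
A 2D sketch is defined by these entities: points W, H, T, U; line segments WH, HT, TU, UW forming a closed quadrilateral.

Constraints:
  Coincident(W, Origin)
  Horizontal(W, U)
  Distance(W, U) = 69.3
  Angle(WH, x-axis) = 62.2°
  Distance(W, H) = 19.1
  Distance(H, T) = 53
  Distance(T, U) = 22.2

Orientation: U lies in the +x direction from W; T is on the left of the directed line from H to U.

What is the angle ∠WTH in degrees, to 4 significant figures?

14.37°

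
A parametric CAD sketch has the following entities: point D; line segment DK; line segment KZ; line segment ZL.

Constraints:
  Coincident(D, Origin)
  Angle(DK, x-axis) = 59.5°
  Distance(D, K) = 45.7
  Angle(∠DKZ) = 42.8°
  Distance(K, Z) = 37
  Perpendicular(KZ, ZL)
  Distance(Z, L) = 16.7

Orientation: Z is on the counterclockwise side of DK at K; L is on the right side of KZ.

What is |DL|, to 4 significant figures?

47.88

D is at the origin; DK runs at 59.5° with length 45.7, so K = 45.7·(cos 59.5°, sin 59.5°) = (23.19, 39.38). ∠DKZ = 42.8°, so KZ runs at 59.5° + (180° − 42.8°) = 196.7° from the x-axis; with |KZ| = 37.0, Z = K + 37.0·(cos 196.7°, sin 196.7°) = (-12.24, 28.74). KZ is perpendicular to ZL; with |ZL| = 16.7 on the right of KZ, L = Z + 16.7·(-0.2874, 0.9578) = (-17.04, 44.74). Then |DL| = |L − D| = 47.88.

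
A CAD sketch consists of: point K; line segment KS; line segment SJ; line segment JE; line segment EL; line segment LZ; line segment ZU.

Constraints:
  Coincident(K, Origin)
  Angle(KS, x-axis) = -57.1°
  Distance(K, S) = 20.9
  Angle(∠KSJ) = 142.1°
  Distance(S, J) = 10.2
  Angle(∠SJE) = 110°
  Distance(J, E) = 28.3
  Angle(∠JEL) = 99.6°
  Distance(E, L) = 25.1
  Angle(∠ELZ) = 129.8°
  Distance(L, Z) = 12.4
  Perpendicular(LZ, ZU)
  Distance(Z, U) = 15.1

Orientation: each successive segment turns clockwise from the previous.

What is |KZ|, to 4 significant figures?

21.99

∠JEL = 99.6° gives EL at 114.6° from the x-axis; with |EL| = 25.1, L = (-27.32, -12.21). ∠ELZ = 129.8° gives LZ at 64.40° from the x-axis; with |LZ| = 12.4, Z = (-21.96, -1.029). Then |KZ| = |Z − K| = 21.99.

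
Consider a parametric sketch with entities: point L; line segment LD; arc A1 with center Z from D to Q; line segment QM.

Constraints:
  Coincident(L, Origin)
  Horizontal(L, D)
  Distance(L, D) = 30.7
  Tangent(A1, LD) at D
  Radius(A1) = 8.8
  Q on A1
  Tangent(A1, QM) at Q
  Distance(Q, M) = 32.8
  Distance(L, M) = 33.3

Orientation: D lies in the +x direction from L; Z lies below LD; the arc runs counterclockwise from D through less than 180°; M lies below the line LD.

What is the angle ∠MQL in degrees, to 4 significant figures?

70.31°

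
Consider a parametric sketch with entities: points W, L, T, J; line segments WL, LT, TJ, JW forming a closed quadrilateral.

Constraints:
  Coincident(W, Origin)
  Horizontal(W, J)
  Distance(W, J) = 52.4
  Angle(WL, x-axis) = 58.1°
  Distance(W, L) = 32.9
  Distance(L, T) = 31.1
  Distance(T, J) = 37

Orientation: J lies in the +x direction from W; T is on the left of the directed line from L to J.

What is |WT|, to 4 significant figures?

59.78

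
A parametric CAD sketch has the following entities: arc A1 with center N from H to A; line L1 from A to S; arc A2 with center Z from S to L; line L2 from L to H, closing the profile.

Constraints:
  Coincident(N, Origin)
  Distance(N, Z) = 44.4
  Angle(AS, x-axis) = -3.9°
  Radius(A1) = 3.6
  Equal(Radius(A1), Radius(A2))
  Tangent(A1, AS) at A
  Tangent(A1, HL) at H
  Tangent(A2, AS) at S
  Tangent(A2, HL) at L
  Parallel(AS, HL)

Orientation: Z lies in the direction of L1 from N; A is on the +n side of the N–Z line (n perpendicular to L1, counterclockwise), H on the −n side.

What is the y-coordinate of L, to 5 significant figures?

-6.6115

The slot axis is L1's direction at -3.9°, so u = (cos -3.9°, sin -3.9°) = (0.99768, -0.068015) and n = (−sin -3.9°, cos -3.9°) = (0.068015, 0.99768). N is at the origin and Z lies 44.4 along u from N, so Z = 44.4·u = (44.297, -3.0199). Tangency of A1 to both parallel lines with radius 3.6 puts A and H at N ± 3.6·n: A = (0.24486, 3.5917), H = (-0.24486, -3.5917). Equal radii place S and L the same way about Z: S = Z + 3.6·n = (44.542, 0.57178), L = Z − 3.6·n = (44.052, -6.6115). So L.y = -6.6115.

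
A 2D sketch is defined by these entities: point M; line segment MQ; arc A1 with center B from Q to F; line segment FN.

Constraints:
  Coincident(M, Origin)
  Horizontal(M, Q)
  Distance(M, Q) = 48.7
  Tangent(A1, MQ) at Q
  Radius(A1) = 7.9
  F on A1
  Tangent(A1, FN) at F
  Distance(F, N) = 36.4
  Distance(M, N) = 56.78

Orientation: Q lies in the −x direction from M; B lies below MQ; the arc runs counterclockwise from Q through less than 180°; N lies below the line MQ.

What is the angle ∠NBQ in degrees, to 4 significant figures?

161.4°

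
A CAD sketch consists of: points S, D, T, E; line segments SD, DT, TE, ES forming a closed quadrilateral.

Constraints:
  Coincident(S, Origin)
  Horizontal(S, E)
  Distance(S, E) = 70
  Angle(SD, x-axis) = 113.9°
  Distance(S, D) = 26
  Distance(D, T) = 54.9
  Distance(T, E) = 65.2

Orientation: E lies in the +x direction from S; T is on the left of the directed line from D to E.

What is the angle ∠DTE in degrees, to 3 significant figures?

88.3°

Checks: |DT| = 54.90 ✓; |TE| = 65.20 ✓.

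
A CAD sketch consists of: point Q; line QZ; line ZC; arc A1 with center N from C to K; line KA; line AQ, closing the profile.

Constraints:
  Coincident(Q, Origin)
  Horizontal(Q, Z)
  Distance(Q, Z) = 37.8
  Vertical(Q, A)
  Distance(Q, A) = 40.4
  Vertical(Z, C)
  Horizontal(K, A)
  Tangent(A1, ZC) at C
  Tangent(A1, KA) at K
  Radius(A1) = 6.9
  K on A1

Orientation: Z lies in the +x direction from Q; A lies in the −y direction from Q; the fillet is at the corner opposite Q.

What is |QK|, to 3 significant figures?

50.9

Q is at the origin; Q and Z share the same y with |QZ| = 37.8 and Z on the +x side, so Z = (37.8, 0.00). Q and A share the same x with |QA| = 40.4 and A on the −y side, so A = (0.00, -40.4). The virtual corner opposite Q is at (37.8, -40.4). A1 meets ZC tangentially, so NC is at right angles to ZC and since A1 is tangent to KA there, NK ⟂ KA, with radius 6.9, so the center N sits 6.9 in from both sides at N = (30.9, -33.5). That places the tangent points at C = (37.8, -33.5) on ZC and K = (30.9, -40.4) on KA. Then |QK| = |K − Q| = 50.9.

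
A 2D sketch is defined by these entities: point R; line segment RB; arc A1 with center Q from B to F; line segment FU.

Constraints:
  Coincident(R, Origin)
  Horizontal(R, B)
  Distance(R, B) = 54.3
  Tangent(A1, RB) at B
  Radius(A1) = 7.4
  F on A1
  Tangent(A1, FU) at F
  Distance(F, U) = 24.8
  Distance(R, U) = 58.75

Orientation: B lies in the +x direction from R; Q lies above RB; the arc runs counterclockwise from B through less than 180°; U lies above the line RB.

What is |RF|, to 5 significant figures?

61.764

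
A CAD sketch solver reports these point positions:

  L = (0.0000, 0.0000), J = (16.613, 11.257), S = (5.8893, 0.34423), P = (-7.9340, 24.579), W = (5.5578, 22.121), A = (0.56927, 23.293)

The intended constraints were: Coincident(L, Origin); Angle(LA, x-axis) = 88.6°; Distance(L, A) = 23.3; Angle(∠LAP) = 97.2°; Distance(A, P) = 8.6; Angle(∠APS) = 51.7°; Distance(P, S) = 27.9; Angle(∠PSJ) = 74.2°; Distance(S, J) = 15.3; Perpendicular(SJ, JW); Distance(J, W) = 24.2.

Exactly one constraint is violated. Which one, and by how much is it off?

Distance(J, W) = 24.2 — off by 8.70.

L = (0.00, 0.00) ✓; LA at 88.60° ✓; |LA| = 23.30 ✓; ∠LAP = 97.20° ✓; |AP| = 8.600 ✓; ∠APS = 51.70° ✓; |PS| = 27.90 ✓; ∠PSJ = 74.20° ✓; |SJ| = 15.30 ✓; ∠(SJ, JW) = 90.00° ✓; |JW| = 15.50 ✗.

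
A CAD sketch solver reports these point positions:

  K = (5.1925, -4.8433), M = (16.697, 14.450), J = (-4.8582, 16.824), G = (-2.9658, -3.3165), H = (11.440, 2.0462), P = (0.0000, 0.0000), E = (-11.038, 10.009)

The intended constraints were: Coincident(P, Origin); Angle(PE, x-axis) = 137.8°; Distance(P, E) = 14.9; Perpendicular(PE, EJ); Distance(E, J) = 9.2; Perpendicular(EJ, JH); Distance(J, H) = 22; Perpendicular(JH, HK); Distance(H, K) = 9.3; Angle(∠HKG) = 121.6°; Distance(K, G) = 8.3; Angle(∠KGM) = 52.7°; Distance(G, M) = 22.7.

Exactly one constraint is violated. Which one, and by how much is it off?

Distance(G, M) = 22.7 — off by 3.80.

P = (0.00, 0.00) ✓; PE at 137.8° ✓; |PE| = 14.90 ✓; ∠(PE, EJ) = 90.00° ✓; |EJ| = 9.200 ✓; ∠(EJ, JH) = 90.00° ✓; |JH| = 22.00 ✓; ∠(JH, HK) = 90.00° ✓; |HK| = 9.300 ✓; ∠HKG = 121.6° ✓; |KG| = 8.300 ✓; ∠KGM = 52.70° ✓; |GM| = 26.50 ✗.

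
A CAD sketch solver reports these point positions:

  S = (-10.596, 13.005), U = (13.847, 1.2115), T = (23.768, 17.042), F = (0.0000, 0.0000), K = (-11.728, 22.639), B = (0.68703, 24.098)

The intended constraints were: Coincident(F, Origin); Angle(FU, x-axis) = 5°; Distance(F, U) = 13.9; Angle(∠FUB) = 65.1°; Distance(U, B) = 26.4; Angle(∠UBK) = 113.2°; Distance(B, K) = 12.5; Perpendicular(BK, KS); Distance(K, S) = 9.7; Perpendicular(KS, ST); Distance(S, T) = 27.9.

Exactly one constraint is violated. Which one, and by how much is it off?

Distance(S, T) = 27.9 — off by 6.70.

F = (0.00, 0.00) ✓; FU at 5.000° ✓; |FU| = 13.90 ✓; ∠FUB = 65.10° ✓; |UB| = 26.40 ✓; ∠UBK = 113.2° ✓; |BK| = 12.50 ✓; ∠(BK, KS) = 90.00° ✓; |KS| = 9.700 ✓; ∠(KS, ST) = 90.00° ✓; |ST| = 34.60 ✗.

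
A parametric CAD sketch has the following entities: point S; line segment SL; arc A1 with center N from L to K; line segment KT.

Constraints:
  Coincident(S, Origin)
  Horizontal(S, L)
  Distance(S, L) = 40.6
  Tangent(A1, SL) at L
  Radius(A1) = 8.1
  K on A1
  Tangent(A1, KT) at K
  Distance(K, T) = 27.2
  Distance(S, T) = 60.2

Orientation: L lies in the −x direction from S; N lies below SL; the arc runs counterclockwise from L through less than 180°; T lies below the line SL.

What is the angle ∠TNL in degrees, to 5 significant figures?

163.24°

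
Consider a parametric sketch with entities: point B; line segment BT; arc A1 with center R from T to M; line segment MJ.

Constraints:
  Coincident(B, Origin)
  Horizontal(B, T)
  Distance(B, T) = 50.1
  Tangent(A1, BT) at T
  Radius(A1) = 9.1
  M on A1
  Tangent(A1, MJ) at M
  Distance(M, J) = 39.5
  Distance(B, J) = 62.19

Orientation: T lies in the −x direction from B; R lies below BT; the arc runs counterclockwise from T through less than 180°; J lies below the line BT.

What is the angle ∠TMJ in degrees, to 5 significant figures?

120.81°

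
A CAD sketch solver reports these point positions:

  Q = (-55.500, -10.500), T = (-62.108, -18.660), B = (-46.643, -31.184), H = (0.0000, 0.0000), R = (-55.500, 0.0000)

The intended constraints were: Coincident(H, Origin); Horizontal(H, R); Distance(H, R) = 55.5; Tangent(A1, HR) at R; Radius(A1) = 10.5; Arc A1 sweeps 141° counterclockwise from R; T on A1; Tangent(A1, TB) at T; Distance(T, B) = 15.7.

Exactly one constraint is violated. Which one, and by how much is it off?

Distance(T, B) = 15.7 — off by 4.20.

H = (0.00, 0.00) ✓; H.y = 0.00, R.y = 0.00 ✓; |HR| = 55.50 ✓; ∠(QR, RH) = 90.00° ✓; |QR| = 10.50 ✓; bearing(Q→T) − bearing(Q→R) = 141.0° ✓; |QT| = 10.50 ✓; ∠(QT, TB) = 90.00° ✓; |TB| = 19.90 ✗.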